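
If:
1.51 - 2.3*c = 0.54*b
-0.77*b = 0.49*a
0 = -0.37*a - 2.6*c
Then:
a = -2.25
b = 1.43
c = 0.32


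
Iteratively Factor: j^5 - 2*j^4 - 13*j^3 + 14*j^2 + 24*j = (j - 2)*(j^4 - 13*j^2 - 12*j) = (j - 2)*(j + 1)*(j^3 - j^2 - 12*j) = (j - 4)*(j - 2)*(j + 1)*(j^2 + 3*j) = (j - 4)*(j - 2)*(j + 1)*(j + 3)*(j)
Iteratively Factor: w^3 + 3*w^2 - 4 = (w + 2)*(w^2 + w - 2) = (w + 2)^2*(w - 1)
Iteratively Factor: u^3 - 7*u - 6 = (u - 3)*(u^2 + 3*u + 2) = (u - 3)*(u + 1)*(u + 2)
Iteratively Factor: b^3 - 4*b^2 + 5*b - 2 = (b - 2)*(b^2 - 2*b + 1) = (b - 2)*(b - 1)*(b - 1)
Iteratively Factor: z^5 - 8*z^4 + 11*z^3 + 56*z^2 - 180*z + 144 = (z - 2)*(z^4 - 6*z^3 - z^2 + 54*z - 72) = (z - 2)^2*(z^3 - 4*z^2 - 9*z + 36) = (z - 2)^2*(z + 3)*(z^2 - 7*z + 12) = (z - 4)*(z - 2)^2*(z + 3)*(z - 3)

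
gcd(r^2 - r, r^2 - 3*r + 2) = r - 1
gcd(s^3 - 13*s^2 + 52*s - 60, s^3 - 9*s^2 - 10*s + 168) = s - 6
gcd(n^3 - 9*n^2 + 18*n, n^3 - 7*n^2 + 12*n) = n^2 - 3*n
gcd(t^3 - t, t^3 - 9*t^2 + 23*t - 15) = t - 1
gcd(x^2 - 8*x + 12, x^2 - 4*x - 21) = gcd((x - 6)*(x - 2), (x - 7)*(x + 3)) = 1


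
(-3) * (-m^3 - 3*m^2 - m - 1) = 3*m^3 + 9*m^2 + 3*m + 3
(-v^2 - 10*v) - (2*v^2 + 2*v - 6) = -3*v^2 - 12*v + 6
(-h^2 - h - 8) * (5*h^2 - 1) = -5*h^4 - 5*h^3 - 39*h^2 + h + 8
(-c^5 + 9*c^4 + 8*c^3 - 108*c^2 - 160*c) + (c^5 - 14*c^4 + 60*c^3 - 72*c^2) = -5*c^4 + 68*c^3 - 180*c^2 - 160*c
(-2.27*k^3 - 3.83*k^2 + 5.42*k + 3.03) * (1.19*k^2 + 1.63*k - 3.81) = -2.7013*k^5 - 8.2578*k^4 + 8.8556*k^3 + 27.0326*k^2 - 15.7113*k - 11.5443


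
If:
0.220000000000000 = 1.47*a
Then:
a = 0.15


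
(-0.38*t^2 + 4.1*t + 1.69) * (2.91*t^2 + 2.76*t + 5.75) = -1.1058*t^4 + 10.8822*t^3 + 14.0489*t^2 + 28.2394*t + 9.7175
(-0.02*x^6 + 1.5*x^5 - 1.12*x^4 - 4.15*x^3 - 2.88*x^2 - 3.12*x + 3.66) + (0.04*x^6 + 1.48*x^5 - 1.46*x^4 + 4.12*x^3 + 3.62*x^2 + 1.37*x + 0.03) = 0.02*x^6 + 2.98*x^5 - 2.58*x^4 - 0.0300000000000002*x^3 + 0.74*x^2 - 1.75*x + 3.69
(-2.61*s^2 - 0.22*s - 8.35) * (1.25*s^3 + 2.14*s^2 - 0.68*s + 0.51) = -3.2625*s^5 - 5.8604*s^4 - 9.1335*s^3 - 19.0505*s^2 + 5.5658*s - 4.2585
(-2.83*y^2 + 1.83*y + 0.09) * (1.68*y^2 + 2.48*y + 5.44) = -4.7544*y^4 - 3.944*y^3 - 10.7056*y^2 + 10.1784*y + 0.4896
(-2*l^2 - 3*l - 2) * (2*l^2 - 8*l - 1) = -4*l^4 + 10*l^3 + 22*l^2 + 19*l + 2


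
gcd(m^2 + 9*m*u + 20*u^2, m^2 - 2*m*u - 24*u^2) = m + 4*u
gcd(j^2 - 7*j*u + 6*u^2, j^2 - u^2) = -j + u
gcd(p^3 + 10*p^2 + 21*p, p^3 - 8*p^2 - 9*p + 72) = p + 3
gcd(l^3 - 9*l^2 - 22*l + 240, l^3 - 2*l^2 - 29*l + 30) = l^2 - l - 30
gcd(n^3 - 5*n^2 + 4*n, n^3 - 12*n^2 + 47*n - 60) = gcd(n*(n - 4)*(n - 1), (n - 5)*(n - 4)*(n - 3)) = n - 4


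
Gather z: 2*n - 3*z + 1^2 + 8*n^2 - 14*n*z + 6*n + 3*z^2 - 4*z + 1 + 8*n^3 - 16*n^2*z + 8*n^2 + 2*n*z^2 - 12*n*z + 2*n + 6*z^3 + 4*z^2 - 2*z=8*n^3 + 16*n^2 + 10*n + 6*z^3 + z^2*(2*n + 7) + z*(-16*n^2 - 26*n - 9) + 2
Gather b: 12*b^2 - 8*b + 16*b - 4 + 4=12*b^2 + 8*b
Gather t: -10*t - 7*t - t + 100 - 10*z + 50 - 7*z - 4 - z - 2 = -18*t - 18*z + 144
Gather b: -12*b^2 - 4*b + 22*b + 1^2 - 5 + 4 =-12*b^2 + 18*b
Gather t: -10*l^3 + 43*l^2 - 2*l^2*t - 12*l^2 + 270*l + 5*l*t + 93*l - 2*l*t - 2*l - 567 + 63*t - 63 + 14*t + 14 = -10*l^3 + 31*l^2 + 361*l + t*(-2*l^2 + 3*l + 77) - 616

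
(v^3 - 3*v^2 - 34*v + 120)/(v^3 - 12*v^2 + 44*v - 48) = (v^2 + v - 30)/(v^2 - 8*v + 12)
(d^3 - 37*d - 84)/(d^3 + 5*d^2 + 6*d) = (d^2 - 3*d - 28)/(d*(d + 2))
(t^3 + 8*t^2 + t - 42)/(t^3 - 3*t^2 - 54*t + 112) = (t + 3)/(t - 8)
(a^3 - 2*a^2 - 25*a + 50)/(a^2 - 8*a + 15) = (a^2 + 3*a - 10)/(a - 3)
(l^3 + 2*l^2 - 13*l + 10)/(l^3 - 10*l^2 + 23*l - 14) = (l + 5)/(l - 7)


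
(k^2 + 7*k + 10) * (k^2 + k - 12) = k^4 + 8*k^3 + 5*k^2 - 74*k - 120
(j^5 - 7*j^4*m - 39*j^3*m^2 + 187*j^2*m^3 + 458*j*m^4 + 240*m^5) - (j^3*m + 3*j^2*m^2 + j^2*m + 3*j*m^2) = j^5 - 7*j^4*m - 39*j^3*m^2 - j^3*m + 187*j^2*m^3 - 3*j^2*m^2 - j^2*m + 458*j*m^4 - 3*j*m^2 + 240*m^5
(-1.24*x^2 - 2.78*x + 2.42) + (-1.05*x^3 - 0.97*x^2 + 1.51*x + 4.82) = -1.05*x^3 - 2.21*x^2 - 1.27*x + 7.24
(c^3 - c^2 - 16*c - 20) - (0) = c^3 - c^2 - 16*c - 20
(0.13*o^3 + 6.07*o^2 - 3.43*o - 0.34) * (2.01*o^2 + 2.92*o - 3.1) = 0.2613*o^5 + 12.5803*o^4 + 10.4271*o^3 - 29.516*o^2 + 9.6402*o + 1.054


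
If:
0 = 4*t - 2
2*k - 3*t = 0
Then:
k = 3/4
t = 1/2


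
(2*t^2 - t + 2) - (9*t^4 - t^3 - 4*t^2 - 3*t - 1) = -9*t^4 + t^3 + 6*t^2 + 2*t + 3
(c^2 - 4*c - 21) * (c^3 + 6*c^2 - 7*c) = c^5 + 2*c^4 - 52*c^3 - 98*c^2 + 147*c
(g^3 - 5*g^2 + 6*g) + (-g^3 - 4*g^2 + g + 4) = -9*g^2 + 7*g + 4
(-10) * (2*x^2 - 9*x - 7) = -20*x^2 + 90*x + 70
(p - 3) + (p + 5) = 2*p + 2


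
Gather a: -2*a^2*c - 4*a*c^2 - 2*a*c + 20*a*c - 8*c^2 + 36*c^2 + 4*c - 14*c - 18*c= -2*a^2*c + a*(-4*c^2 + 18*c) + 28*c^2 - 28*c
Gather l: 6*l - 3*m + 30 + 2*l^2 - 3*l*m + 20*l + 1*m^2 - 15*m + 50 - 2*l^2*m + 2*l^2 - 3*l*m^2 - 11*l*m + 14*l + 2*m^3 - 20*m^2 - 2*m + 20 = l^2*(4 - 2*m) + l*(-3*m^2 - 14*m + 40) + 2*m^3 - 19*m^2 - 20*m + 100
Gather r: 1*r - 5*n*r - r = -5*n*r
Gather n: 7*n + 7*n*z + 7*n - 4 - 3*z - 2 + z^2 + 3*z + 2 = n*(7*z + 14) + z^2 - 4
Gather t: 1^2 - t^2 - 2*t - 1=-t^2 - 2*t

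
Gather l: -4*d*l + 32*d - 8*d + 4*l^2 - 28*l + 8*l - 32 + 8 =24*d + 4*l^2 + l*(-4*d - 20) - 24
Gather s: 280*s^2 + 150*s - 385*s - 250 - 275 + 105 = 280*s^2 - 235*s - 420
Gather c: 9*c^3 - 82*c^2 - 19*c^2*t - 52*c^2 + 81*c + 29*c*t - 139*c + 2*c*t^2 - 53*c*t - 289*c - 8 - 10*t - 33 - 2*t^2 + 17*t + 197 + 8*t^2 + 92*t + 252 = 9*c^3 + c^2*(-19*t - 134) + c*(2*t^2 - 24*t - 347) + 6*t^2 + 99*t + 408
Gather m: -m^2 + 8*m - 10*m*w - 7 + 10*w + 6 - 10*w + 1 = -m^2 + m*(8 - 10*w)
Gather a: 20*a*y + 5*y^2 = 20*a*y + 5*y^2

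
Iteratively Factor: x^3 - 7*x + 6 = (x - 2)*(x^2 + 2*x - 3) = (x - 2)*(x + 3)*(x - 1)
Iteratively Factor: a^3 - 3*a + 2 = (a + 2)*(a^2 - 2*a + 1) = (a - 1)*(a + 2)*(a - 1)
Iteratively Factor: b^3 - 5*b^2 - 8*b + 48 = (b - 4)*(b^2 - b - 12) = (b - 4)^2*(b + 3)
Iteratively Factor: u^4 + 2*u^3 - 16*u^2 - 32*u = (u + 4)*(u^3 - 2*u^2 - 8*u) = u*(u + 4)*(u^2 - 2*u - 8) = u*(u - 4)*(u + 4)*(u + 2)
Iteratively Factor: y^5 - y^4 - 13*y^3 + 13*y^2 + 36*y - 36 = (y + 2)*(y^4 - 3*y^3 - 7*y^2 + 27*y - 18) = (y + 2)*(y + 3)*(y^3 - 6*y^2 + 11*y - 6) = (y - 2)*(y + 2)*(y + 3)*(y^2 - 4*y + 3) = (y - 3)*(y - 2)*(y + 2)*(y + 3)*(y - 1)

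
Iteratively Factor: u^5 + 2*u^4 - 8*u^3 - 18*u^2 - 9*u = (u - 3)*(u^4 + 5*u^3 + 7*u^2 + 3*u) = (u - 3)*(u + 3)*(u^3 + 2*u^2 + u) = (u - 3)*(u + 1)*(u + 3)*(u^2 + u) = u*(u - 3)*(u + 1)*(u + 3)*(u + 1)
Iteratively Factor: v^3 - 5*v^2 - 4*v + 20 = (v - 5)*(v^2 - 4) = (v - 5)*(v - 2)*(v + 2)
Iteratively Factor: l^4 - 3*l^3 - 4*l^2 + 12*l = (l - 3)*(l^3 - 4*l) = (l - 3)*(l + 2)*(l^2 - 2*l) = (l - 3)*(l - 2)*(l + 2)*(l)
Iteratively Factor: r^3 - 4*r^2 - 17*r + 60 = (r - 3)*(r^2 - r - 20) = (r - 3)*(r + 4)*(r - 5)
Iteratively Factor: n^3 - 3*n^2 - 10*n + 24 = (n - 4)*(n^2 + n - 6) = (n - 4)*(n - 2)*(n + 3)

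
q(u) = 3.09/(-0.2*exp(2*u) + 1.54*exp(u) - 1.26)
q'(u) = 3.09*(0.4*exp(2*u) - 1.54*exp(u))/(-0.2*exp(2*u) + 1.54*exp(u) - 1.26)^2 = (1.236*exp(u) - 4.7586)*exp(u)/(0.2*exp(2*u) - 1.54*exp(u) + 1.26)^2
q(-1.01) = -4.26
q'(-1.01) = -2.98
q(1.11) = 1.97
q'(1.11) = -1.24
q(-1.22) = -3.76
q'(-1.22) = -1.92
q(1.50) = 1.90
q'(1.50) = 1.33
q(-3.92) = -2.51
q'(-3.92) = -0.06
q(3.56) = -0.02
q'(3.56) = 0.04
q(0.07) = 19.12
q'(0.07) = -140.98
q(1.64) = 2.27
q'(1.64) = 4.47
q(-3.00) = -2.61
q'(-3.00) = -0.17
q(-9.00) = -2.45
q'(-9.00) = 0.00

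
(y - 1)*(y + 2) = y^2 + y - 2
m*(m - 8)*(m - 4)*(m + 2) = m^4 - 10*m^3 + 8*m^2 + 64*m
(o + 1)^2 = o^2 + 2*o + 1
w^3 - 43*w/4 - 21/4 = (w - 7/2)*(w + 1/2)*(w + 3)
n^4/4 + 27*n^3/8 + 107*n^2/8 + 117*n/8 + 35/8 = (n/4 + 1/4)*(n + 1/2)*(n + 5)*(n + 7)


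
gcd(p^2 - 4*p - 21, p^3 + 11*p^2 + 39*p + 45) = p + 3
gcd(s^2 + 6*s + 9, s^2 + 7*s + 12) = s + 3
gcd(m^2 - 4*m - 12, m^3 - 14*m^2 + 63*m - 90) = m - 6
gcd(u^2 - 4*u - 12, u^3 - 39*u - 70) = u + 2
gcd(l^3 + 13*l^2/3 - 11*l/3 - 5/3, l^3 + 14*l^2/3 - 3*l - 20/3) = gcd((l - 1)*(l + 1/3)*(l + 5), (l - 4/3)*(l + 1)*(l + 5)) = l + 5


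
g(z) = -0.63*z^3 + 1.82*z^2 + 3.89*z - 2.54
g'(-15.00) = -475.96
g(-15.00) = 2474.86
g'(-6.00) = -85.99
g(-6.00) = 175.72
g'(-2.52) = -17.29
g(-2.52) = 9.30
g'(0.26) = 4.71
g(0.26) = -1.42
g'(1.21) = 5.53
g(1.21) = 3.72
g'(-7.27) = -122.46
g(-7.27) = 307.44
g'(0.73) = 5.54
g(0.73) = 1.02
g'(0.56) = 5.34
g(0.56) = 0.10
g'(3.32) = -4.86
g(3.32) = 7.38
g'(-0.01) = 3.85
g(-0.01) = -2.58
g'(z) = -1.89*z^2 + 3.64*z + 3.89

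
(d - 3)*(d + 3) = d^2 - 9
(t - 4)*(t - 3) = t^2 - 7*t + 12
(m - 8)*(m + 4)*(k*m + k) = k*m^3 - 3*k*m^2 - 36*k*m - 32*k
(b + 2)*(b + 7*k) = b^2 + 7*b*k + 2*b + 14*k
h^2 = h^2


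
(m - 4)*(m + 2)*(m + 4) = m^3 + 2*m^2 - 16*m - 32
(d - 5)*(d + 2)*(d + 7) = d^3 + 4*d^2 - 31*d - 70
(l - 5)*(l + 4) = l^2 - l - 20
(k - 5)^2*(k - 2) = k^3 - 12*k^2 + 45*k - 50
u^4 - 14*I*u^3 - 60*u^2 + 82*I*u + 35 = (u - 7*I)*(u - 5*I)*(u - I)^2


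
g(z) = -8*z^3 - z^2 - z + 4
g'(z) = -24*z^2 - 2*z - 1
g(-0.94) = 10.70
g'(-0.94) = -20.33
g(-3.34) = 294.26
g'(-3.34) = -262.05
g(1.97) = -63.01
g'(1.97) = -98.08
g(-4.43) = 684.31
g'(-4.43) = -463.14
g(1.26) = -14.85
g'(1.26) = -41.62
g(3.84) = -467.57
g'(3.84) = -362.57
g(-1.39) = 24.94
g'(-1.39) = -44.59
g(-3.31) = 286.47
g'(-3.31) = -257.33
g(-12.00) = 13696.00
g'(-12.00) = -3433.00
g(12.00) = -13976.00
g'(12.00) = -3481.00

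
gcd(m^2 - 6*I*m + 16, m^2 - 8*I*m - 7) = 1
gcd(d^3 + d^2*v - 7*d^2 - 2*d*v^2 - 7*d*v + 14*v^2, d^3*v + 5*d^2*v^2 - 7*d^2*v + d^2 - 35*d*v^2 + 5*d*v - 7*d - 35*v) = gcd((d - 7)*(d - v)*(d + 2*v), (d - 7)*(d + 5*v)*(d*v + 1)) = d - 7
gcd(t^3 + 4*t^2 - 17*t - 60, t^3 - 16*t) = t - 4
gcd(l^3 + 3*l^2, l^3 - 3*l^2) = l^2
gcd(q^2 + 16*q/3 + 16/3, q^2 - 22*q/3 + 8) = 1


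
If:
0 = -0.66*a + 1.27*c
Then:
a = 1.92424242424242*c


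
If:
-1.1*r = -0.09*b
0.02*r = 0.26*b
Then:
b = 0.00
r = 0.00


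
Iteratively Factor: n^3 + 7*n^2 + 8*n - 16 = (n - 1)*(n^2 + 8*n + 16) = (n - 1)*(n + 4)*(n + 4)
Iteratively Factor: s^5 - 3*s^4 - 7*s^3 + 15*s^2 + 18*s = (s - 3)*(s^4 - 7*s^2 - 6*s) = (s - 3)*(s + 2)*(s^3 - 2*s^2 - 3*s) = s*(s - 3)*(s + 2)*(s^2 - 2*s - 3) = s*(s - 3)^2*(s + 2)*(s + 1)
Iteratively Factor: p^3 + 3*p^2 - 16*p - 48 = (p - 4)*(p^2 + 7*p + 12) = (p - 4)*(p + 4)*(p + 3)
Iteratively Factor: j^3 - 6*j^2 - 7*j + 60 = (j + 3)*(j^2 - 9*j + 20) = (j - 5)*(j + 3)*(j - 4)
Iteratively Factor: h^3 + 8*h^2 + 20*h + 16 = (h + 4)*(h^2 + 4*h + 4) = (h + 2)*(h + 4)*(h + 2)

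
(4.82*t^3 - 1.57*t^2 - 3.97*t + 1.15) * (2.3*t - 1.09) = 11.086*t^4 - 8.8648*t^3 - 7.4197*t^2 + 6.9723*t - 1.2535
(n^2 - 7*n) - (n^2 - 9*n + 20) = 2*n - 20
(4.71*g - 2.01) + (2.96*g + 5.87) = 7.67*g + 3.86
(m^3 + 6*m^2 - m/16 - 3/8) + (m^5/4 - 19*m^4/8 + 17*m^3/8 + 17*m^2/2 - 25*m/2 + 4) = m^5/4 - 19*m^4/8 + 25*m^3/8 + 29*m^2/2 - 201*m/16 + 29/8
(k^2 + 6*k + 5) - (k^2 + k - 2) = 5*k + 7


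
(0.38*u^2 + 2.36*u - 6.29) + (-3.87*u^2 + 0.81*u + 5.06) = -3.49*u^2 + 3.17*u - 1.23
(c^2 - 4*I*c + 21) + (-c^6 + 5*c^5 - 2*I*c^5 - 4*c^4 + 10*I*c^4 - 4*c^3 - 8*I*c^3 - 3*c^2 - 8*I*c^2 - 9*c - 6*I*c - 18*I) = -c^6 + 5*c^5 - 2*I*c^5 - 4*c^4 + 10*I*c^4 - 4*c^3 - 8*I*c^3 - 2*c^2 - 8*I*c^2 - 9*c - 10*I*c + 21 - 18*I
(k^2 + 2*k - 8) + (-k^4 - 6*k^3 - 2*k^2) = -k^4 - 6*k^3 - k^2 + 2*k - 8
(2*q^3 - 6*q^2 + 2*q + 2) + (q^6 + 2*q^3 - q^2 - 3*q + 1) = q^6 + 4*q^3 - 7*q^2 - q + 3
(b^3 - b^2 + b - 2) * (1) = b^3 - b^2 + b - 2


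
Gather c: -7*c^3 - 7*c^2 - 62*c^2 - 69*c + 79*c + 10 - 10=-7*c^3 - 69*c^2 + 10*c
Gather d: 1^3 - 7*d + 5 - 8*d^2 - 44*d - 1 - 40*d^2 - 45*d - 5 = -48*d^2 - 96*d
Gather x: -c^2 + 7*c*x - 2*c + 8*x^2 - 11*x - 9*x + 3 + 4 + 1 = -c^2 - 2*c + 8*x^2 + x*(7*c - 20) + 8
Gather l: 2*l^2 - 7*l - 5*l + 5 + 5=2*l^2 - 12*l + 10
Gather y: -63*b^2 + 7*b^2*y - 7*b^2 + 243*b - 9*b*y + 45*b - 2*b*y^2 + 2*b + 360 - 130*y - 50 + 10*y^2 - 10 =-70*b^2 + 290*b + y^2*(10 - 2*b) + y*(7*b^2 - 9*b - 130) + 300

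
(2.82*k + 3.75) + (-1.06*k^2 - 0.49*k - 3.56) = -1.06*k^2 + 2.33*k + 0.19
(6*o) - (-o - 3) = 7*o + 3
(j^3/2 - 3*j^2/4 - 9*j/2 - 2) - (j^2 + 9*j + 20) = j^3/2 - 7*j^2/4 - 27*j/2 - 22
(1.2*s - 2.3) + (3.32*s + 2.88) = 4.52*s + 0.58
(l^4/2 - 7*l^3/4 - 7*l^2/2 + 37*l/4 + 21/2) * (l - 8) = l^5/2 - 23*l^4/4 + 21*l^3/2 + 149*l^2/4 - 127*l/2 - 84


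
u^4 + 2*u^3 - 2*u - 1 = (u - 1)*(u + 1)^3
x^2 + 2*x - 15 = (x - 3)*(x + 5)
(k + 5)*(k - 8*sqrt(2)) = k^2 - 8*sqrt(2)*k + 5*k - 40*sqrt(2)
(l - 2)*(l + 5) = l^2 + 3*l - 10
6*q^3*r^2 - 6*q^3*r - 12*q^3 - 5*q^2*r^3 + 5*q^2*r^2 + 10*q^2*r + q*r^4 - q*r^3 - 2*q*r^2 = (-3*q + r)*(-2*q + r)*(r - 2)*(q*r + q)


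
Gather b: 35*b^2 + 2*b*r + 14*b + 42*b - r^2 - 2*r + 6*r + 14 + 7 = 35*b^2 + b*(2*r + 56) - r^2 + 4*r + 21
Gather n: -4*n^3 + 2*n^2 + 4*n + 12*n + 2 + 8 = -4*n^3 + 2*n^2 + 16*n + 10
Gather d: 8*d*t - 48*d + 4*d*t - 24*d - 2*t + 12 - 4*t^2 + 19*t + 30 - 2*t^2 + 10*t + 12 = d*(12*t - 72) - 6*t^2 + 27*t + 54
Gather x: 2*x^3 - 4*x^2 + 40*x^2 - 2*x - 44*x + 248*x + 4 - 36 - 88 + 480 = 2*x^3 + 36*x^2 + 202*x + 360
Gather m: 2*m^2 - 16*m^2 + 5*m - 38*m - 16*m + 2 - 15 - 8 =-14*m^2 - 49*m - 21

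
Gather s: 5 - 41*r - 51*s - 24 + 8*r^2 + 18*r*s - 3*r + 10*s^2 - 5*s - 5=8*r^2 - 44*r + 10*s^2 + s*(18*r - 56) - 24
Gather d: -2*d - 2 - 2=-2*d - 4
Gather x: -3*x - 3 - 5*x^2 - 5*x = -5*x^2 - 8*x - 3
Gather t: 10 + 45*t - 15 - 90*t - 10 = -45*t - 15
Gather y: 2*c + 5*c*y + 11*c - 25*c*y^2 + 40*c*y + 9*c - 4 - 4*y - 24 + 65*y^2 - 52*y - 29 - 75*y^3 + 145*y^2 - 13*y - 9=22*c - 75*y^3 + y^2*(210 - 25*c) + y*(45*c - 69) - 66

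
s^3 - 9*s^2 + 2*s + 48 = (s - 8)*(s - 3)*(s + 2)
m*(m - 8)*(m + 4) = m^3 - 4*m^2 - 32*m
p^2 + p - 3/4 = (p - 1/2)*(p + 3/2)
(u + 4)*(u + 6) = u^2 + 10*u + 24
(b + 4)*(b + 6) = b^2 + 10*b + 24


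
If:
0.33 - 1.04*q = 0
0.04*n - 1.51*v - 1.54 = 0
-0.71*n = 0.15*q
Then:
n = -0.07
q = 0.32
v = -1.02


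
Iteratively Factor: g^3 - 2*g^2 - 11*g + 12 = (g - 1)*(g^2 - g - 12) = (g - 1)*(g + 3)*(g - 4)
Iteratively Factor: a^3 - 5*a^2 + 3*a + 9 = (a - 3)*(a^2 - 2*a - 3) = (a - 3)^2*(a + 1)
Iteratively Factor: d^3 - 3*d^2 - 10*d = (d - 5)*(d^2 + 2*d) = (d - 5)*(d + 2)*(d)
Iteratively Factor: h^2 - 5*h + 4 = (h - 4)*(h - 1)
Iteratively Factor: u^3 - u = (u + 1)*(u^2 - u) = u*(u + 1)*(u - 1)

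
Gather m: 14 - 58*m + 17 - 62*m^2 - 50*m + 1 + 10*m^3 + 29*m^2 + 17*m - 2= 10*m^3 - 33*m^2 - 91*m + 30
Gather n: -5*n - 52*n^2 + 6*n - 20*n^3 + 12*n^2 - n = -20*n^3 - 40*n^2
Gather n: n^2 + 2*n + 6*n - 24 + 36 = n^2 + 8*n + 12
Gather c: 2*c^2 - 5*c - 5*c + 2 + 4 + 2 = 2*c^2 - 10*c + 8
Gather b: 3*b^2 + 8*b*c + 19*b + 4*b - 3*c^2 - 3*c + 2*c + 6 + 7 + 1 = 3*b^2 + b*(8*c + 23) - 3*c^2 - c + 14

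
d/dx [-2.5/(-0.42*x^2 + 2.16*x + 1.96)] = (5.4 - 2.1*x)/(-0.42*x^2 + 2.16*x + 1.96)^2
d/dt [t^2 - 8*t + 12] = 2*t - 8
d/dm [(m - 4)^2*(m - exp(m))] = (m - 4)*(2*m + (1 - exp(m))*(m - 4) - 2*exp(m))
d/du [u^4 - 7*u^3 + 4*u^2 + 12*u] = 4*u^3 - 21*u^2 + 8*u + 12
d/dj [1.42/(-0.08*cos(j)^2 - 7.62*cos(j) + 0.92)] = -(0.2272*cos(j) + 10.8204)*sin(j)/(0.08*cos(j)^2 + 7.62*cos(j) - 0.92)^2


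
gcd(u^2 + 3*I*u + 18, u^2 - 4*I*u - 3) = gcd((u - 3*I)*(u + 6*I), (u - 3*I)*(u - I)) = u - 3*I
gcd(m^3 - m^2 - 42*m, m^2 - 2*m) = m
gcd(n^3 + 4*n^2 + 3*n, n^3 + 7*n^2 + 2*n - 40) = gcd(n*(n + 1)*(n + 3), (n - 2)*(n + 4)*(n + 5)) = 1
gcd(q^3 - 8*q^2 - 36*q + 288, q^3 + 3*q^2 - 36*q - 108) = q^2 - 36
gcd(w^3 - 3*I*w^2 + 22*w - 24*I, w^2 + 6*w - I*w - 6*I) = w - I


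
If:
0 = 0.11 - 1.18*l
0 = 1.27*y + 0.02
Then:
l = 0.09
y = -0.02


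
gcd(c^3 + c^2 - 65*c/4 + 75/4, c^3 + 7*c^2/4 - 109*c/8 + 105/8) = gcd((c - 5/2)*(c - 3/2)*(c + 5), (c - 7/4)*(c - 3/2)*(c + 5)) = c^2 + 7*c/2 - 15/2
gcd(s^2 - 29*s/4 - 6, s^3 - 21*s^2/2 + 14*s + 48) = s - 8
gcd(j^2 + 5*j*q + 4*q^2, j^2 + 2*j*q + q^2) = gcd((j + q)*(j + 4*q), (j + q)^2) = j + q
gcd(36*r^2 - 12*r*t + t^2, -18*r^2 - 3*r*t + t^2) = 6*r - t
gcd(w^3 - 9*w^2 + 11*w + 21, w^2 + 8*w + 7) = w + 1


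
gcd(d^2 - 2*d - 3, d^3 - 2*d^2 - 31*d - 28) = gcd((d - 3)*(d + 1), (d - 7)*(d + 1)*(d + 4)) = d + 1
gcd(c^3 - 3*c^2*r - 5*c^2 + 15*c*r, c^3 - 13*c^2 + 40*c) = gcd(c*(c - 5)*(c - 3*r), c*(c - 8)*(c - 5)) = c^2 - 5*c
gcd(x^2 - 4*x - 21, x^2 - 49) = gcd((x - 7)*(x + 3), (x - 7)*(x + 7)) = x - 7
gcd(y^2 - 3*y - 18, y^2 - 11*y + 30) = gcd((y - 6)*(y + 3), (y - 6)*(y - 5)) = y - 6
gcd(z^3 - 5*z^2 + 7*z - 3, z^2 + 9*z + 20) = 1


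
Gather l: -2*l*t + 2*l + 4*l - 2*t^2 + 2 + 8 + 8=l*(6 - 2*t) - 2*t^2 + 18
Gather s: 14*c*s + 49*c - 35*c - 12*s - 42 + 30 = 14*c + s*(14*c - 12) - 12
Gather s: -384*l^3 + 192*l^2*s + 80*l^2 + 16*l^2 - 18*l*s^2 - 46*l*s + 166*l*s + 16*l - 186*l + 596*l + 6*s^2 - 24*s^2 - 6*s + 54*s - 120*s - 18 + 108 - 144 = -384*l^3 + 96*l^2 + 426*l + s^2*(-18*l - 18) + s*(192*l^2 + 120*l - 72) - 54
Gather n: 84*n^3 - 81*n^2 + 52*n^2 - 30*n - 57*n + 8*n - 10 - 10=84*n^3 - 29*n^2 - 79*n - 20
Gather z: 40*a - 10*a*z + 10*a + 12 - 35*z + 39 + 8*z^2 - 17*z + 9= 50*a + 8*z^2 + z*(-10*a - 52) + 60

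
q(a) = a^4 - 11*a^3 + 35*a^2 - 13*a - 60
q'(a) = 4*a^3 - 33*a^2 + 70*a - 13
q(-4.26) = 1810.28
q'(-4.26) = -1219.31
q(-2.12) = 249.87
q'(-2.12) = -347.83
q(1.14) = -43.94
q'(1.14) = 29.84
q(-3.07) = 716.89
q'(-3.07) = -654.66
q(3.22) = 1.29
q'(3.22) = 3.79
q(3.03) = 0.23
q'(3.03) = 7.40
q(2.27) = -11.27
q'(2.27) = 22.64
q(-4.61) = 2273.10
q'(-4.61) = -1428.91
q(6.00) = 42.00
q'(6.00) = 83.00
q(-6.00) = 4950.00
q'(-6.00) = -2485.00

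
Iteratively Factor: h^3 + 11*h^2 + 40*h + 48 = (h + 3)*(h^2 + 8*h + 16) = (h + 3)*(h + 4)*(h + 4)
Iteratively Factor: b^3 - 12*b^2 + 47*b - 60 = (b - 3)*(b^2 - 9*b + 20) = (b - 5)*(b - 3)*(b - 4)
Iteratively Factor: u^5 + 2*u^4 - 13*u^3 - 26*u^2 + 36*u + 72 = (u + 2)*(u^4 - 13*u^2 + 36) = (u + 2)*(u + 3)*(u^3 - 3*u^2 - 4*u + 12) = (u - 2)*(u + 2)*(u + 3)*(u^2 - u - 6) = (u - 3)*(u - 2)*(u + 2)*(u + 3)*(u + 2)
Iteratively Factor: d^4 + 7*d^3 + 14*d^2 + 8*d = (d + 4)*(d^3 + 3*d^2 + 2*d) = d*(d + 4)*(d^2 + 3*d + 2) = d*(d + 1)*(d + 4)*(d + 2)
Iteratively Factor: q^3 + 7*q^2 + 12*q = (q + 4)*(q^2 + 3*q) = q*(q + 4)*(q + 3)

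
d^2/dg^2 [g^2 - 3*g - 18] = 2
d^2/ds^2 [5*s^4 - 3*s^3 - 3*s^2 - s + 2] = 60*s^2 - 18*s - 6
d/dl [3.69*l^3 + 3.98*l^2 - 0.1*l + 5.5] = 11.07*l^2 + 7.96*l - 0.1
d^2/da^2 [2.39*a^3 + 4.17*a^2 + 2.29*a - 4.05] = 14.34*a + 8.34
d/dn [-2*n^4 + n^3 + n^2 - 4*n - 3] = -8*n^3 + 3*n^2 + 2*n - 4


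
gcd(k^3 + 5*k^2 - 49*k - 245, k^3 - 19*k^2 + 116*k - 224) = k - 7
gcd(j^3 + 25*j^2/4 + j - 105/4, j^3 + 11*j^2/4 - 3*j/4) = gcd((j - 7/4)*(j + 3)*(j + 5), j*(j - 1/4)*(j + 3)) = j + 3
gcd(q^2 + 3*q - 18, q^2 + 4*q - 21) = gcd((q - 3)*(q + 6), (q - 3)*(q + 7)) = q - 3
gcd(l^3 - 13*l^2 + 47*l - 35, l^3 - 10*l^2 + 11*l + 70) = l^2 - 12*l + 35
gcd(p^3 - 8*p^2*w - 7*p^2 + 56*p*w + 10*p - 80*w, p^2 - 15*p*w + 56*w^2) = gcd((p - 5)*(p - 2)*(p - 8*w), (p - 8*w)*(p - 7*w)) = p - 8*w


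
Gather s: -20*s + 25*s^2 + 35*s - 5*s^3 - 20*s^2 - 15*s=-5*s^3 + 5*s^2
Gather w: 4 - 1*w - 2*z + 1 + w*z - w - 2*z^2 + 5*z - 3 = w*(z - 2) - 2*z^2 + 3*z + 2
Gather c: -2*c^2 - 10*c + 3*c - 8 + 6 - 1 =-2*c^2 - 7*c - 3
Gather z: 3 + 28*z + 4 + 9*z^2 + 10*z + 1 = 9*z^2 + 38*z + 8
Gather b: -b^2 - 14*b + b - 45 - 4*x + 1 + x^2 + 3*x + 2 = -b^2 - 13*b + x^2 - x - 42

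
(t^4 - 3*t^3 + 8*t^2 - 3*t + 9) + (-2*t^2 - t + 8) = t^4 - 3*t^3 + 6*t^2 - 4*t + 17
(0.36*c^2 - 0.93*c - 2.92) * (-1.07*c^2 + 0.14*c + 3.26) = -0.3852*c^4 + 1.0455*c^3 + 4.1678*c^2 - 3.4406*c - 9.5192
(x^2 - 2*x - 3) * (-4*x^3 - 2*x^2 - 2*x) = -4*x^5 + 6*x^4 + 14*x^3 + 10*x^2 + 6*x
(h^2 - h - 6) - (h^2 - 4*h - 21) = 3*h + 15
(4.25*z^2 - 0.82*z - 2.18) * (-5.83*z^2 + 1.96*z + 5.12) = -24.7775*z^4 + 13.1106*z^3 + 32.8622*z^2 - 8.4712*z - 11.1616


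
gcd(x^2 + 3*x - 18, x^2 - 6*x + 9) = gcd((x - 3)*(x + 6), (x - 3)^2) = x - 3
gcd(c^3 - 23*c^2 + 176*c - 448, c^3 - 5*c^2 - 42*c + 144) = c - 8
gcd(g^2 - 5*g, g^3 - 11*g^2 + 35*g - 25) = g - 5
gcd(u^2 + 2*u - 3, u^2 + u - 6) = u + 3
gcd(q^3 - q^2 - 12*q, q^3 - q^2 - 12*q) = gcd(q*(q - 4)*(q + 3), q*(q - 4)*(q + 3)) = q^3 - q^2 - 12*q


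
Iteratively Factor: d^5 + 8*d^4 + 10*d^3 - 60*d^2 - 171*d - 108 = (d + 1)*(d^4 + 7*d^3 + 3*d^2 - 63*d - 108) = (d + 1)*(d + 3)*(d^3 + 4*d^2 - 9*d - 36) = (d + 1)*(d + 3)*(d + 4)*(d^2 - 9) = (d - 3)*(d + 1)*(d + 3)*(d + 4)*(d + 3)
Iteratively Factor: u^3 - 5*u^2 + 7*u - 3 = (u - 3)*(u^2 - 2*u + 1) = (u - 3)*(u - 1)*(u - 1)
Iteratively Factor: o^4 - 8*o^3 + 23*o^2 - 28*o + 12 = (o - 1)*(o^3 - 7*o^2 + 16*o - 12) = (o - 3)*(o - 1)*(o^2 - 4*o + 4) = (o - 3)*(o - 2)*(o - 1)*(o - 2)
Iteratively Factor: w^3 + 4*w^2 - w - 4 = (w - 1)*(w^2 + 5*w + 4) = (w - 1)*(w + 4)*(w + 1)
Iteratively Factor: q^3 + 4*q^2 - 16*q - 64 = (q - 4)*(q^2 + 8*q + 16) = (q - 4)*(q + 4)*(q + 4)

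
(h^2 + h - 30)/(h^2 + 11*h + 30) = (h - 5)/(h + 5)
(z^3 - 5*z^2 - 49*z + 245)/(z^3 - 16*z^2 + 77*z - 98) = (z^2 + 2*z - 35)/(z^2 - 9*z + 14)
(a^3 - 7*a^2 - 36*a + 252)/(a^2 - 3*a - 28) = (a^2 - 36)/(a + 4)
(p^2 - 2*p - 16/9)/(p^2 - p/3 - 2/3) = (p - 8/3)/(p - 1)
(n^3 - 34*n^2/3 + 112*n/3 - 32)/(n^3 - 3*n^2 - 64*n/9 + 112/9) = 3*(n - 6)/(3*n + 7)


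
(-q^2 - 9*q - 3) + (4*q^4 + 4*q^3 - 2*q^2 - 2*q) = 4*q^4 + 4*q^3 - 3*q^2 - 11*q - 3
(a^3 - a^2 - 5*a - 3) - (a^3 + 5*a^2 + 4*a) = -6*a^2 - 9*a - 3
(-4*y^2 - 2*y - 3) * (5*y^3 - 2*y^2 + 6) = -20*y^5 - 2*y^4 - 11*y^3 - 18*y^2 - 12*y - 18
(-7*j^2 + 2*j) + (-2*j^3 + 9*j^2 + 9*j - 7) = -2*j^3 + 2*j^2 + 11*j - 7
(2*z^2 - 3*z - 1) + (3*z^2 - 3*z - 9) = 5*z^2 - 6*z - 10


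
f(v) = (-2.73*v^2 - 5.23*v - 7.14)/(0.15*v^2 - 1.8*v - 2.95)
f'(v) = (1.8 - 0.3*v)*(-2.73*v^2 - 5.23*v - 7.14)/(0.15*v^2 - 1.8*v - 2.95)^2 + (-5.46*v - 5.23)/(0.15*v^2 - 1.8*v - 2.95) = (5.6985*v^2 + 18.249*v + 2.5765)/(0.0225*v^4 - 0.54*v^3 + 2.355*v^2 + 10.62*v + 8.7025)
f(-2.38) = -4.65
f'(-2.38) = -1.80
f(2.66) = 6.05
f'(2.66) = 2.05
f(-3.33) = -4.25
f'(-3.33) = 0.23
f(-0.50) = 2.59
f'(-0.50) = -1.26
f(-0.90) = 3.84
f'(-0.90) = -6.32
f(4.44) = 10.54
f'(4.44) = 3.07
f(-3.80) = -4.41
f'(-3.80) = 0.42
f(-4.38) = -4.69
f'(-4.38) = 0.52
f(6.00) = 16.38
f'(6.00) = 4.55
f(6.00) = 16.38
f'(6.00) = 4.55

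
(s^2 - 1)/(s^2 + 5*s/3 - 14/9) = 9*(s^2 - 1)/(9*s^2 + 15*s - 14)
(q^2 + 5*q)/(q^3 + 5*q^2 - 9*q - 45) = q/(q^2 - 9)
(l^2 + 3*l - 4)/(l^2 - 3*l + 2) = (l + 4)/(l - 2)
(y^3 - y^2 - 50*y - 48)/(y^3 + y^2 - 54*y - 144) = (y + 1)/(y + 3)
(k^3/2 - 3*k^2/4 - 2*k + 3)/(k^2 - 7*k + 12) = (2*k^3 - 3*k^2 - 8*k + 12)/(4*(k^2 - 7*k + 12))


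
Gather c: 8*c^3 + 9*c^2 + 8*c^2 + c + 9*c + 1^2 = 8*c^3 + 17*c^2 + 10*c + 1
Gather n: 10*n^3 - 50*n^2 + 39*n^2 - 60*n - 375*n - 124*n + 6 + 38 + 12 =10*n^3 - 11*n^2 - 559*n + 56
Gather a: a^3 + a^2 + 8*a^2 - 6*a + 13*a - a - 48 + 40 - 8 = a^3 + 9*a^2 + 6*a - 16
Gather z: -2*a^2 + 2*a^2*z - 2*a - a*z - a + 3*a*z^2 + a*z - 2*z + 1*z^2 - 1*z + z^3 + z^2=-2*a^2 - 3*a + z^3 + z^2*(3*a + 2) + z*(2*a^2 - 3)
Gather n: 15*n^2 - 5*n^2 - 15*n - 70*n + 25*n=10*n^2 - 60*n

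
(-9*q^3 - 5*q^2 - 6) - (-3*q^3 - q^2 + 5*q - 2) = -6*q^3 - 4*q^2 - 5*q - 4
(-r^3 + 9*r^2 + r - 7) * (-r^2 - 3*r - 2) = r^5 - 6*r^4 - 26*r^3 - 14*r^2 + 19*r + 14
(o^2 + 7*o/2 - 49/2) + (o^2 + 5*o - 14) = 2*o^2 + 17*o/2 - 77/2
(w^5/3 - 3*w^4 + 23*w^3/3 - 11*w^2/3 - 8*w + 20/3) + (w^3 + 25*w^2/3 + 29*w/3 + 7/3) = w^5/3 - 3*w^4 + 26*w^3/3 + 14*w^2/3 + 5*w/3 + 9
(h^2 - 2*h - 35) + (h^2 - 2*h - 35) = 2*h^2 - 4*h - 70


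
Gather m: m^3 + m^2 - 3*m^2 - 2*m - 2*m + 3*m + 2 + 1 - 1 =m^3 - 2*m^2 - m + 2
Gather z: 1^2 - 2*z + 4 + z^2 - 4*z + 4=z^2 - 6*z + 9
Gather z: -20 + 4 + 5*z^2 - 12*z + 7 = 5*z^2 - 12*z - 9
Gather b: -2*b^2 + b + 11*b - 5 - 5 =-2*b^2 + 12*b - 10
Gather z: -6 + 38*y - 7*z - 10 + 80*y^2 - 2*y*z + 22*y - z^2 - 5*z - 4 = 80*y^2 + 60*y - z^2 + z*(-2*y - 12) - 20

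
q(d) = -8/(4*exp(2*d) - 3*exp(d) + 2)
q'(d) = -8*(-8*exp(2*d) + 3*exp(d))/(4*exp(2*d) - 3*exp(d) + 2)^2 = (64*exp(d) - 24)*exp(d)/(4*exp(2*d) - 3*exp(d) + 2)^2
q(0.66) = -0.72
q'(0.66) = 1.55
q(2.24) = -0.02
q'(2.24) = 0.05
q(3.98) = -0.00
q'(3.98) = 0.00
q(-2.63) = -4.43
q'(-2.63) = -0.43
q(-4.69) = -4.06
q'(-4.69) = -0.06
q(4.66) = -0.00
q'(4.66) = 0.00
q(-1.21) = -5.48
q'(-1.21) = -0.69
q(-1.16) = -5.51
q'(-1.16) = -0.58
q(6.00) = 0.00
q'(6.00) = 0.00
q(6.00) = 0.00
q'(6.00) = 0.00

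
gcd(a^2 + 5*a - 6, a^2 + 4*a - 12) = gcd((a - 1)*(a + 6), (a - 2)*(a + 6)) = a + 6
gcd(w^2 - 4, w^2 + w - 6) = w - 2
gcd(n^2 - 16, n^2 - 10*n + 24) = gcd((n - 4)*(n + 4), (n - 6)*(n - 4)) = n - 4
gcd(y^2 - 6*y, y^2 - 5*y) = y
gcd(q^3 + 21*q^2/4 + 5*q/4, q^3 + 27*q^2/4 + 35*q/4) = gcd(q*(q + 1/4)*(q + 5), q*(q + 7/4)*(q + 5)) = q^2 + 5*q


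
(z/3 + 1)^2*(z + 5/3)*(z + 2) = z^4/9 + 29*z^3/27 + 103*z^2/27 + 53*z/9 + 10/3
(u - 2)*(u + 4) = u^2 + 2*u - 8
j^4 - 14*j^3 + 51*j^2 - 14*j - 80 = (j - 8)*(j - 5)*(j - 2)*(j + 1)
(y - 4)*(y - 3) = y^2 - 7*y + 12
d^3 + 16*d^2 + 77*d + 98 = (d + 2)*(d + 7)^2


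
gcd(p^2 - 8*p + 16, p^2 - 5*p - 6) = 1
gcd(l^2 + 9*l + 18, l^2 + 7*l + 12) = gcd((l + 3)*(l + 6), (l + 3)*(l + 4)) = l + 3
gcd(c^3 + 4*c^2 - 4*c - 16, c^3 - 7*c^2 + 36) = c + 2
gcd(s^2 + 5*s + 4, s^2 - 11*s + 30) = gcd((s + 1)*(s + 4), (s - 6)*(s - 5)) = 1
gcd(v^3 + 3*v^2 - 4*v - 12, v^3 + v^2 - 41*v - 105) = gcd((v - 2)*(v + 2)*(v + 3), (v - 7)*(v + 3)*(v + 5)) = v + 3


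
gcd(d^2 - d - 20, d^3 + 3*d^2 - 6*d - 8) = d + 4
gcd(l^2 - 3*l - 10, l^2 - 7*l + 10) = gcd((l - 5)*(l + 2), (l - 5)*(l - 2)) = l - 5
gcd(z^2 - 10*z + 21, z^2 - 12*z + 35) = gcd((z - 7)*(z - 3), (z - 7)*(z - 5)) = z - 7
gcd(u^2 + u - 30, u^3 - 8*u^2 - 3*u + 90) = u - 5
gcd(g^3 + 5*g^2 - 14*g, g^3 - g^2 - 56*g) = g^2 + 7*g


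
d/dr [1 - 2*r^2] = -4*r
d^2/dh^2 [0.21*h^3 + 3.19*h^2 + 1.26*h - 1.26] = 1.26*h + 6.38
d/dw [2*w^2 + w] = 4*w + 1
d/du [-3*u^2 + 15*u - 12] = 15 - 6*u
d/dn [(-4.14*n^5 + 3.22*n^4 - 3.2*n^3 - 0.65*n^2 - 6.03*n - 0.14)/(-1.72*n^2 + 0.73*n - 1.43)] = (21.3624*n^6 - 23.1656*n^5 + 42.1568*n^4 - 23.0904*n^3 + 2.8819*n^2 + 1.3774*n + 8.7251)/(2.9584*n^4 - 2.5112*n^3 + 5.4521*n^2 - 2.0878*n + 2.0449)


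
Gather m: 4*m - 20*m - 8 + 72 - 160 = -16*m - 96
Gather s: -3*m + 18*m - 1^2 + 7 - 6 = 15*m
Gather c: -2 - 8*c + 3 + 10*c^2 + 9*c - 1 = 10*c^2 + c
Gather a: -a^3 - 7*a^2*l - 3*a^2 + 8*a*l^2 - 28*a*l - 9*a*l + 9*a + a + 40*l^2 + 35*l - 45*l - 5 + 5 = -a^3 + a^2*(-7*l - 3) + a*(8*l^2 - 37*l + 10) + 40*l^2 - 10*l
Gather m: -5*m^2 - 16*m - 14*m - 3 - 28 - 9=-5*m^2 - 30*m - 40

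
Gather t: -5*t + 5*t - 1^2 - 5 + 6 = 0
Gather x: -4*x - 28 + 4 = -4*x - 24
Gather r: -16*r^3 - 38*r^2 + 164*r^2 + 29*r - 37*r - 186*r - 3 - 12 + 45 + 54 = -16*r^3 + 126*r^2 - 194*r + 84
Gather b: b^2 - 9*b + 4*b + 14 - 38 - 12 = b^2 - 5*b - 36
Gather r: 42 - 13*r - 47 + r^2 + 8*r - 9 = r^2 - 5*r - 14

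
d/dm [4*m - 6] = 4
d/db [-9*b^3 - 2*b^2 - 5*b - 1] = -27*b^2 - 4*b - 5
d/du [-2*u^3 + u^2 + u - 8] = -6*u^2 + 2*u + 1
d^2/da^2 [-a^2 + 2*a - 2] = -2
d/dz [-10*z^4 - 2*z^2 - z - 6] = -40*z^3 - 4*z - 1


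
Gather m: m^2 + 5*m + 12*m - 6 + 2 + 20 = m^2 + 17*m + 16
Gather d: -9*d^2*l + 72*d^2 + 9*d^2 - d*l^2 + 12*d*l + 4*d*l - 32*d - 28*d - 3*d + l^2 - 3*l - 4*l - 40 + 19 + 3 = d^2*(81 - 9*l) + d*(-l^2 + 16*l - 63) + l^2 - 7*l - 18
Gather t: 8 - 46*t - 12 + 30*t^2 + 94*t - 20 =30*t^2 + 48*t - 24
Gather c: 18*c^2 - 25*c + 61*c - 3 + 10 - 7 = 18*c^2 + 36*c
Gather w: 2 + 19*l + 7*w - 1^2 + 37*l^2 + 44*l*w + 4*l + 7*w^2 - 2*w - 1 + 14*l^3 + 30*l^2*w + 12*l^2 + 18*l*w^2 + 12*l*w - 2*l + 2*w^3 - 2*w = 14*l^3 + 49*l^2 + 21*l + 2*w^3 + w^2*(18*l + 7) + w*(30*l^2 + 56*l + 3)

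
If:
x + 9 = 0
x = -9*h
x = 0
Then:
No Solution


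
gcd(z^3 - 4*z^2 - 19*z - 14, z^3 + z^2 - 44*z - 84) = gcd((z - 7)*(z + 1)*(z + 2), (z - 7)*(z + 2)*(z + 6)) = z^2 - 5*z - 14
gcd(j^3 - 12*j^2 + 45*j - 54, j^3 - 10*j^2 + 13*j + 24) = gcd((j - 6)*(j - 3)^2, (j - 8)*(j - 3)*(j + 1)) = j - 3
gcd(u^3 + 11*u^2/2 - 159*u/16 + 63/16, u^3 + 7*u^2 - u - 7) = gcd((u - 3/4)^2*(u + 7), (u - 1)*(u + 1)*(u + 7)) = u + 7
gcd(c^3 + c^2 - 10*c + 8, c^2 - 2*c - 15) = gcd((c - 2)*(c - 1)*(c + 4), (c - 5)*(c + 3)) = 1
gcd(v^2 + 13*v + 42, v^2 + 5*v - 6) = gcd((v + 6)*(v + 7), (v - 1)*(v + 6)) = v + 6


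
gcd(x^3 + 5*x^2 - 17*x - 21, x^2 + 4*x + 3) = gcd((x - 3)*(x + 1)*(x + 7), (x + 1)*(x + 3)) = x + 1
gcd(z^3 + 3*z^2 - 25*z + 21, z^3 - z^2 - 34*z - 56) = 1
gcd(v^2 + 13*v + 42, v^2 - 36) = v + 6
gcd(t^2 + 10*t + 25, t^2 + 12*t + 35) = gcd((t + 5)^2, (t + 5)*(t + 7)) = t + 5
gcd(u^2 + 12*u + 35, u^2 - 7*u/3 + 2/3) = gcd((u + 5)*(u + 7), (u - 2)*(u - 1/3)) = 1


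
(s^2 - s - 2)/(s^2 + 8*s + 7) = (s - 2)/(s + 7)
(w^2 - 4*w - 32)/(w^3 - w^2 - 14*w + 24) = (w - 8)/(w^2 - 5*w + 6)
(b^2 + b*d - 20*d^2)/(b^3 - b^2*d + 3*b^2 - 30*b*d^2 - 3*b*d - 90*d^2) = (b - 4*d)/(b^2 - 6*b*d + 3*b - 18*d)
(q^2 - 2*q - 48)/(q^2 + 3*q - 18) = (q - 8)/(q - 3)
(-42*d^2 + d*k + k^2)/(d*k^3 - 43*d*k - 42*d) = (42*d^2 - d*k - k^2)/(d*(-k^3 + 43*k + 42))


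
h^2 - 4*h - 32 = (h - 8)*(h + 4)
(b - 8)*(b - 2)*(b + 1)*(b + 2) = b^4 - 7*b^3 - 12*b^2 + 28*b + 32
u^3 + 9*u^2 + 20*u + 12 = (u + 1)*(u + 2)*(u + 6)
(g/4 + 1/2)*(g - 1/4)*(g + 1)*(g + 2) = g^4/4 + 19*g^3/16 + 27*g^2/16 + g/2 - 1/4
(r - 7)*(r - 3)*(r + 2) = r^3 - 8*r^2 + r + 42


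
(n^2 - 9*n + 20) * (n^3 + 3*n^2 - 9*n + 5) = n^5 - 6*n^4 - 16*n^3 + 146*n^2 - 225*n + 100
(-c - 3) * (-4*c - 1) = 4*c^2 + 13*c + 3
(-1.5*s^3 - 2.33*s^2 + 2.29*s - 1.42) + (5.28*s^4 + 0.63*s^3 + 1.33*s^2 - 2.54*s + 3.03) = 5.28*s^4 - 0.87*s^3 - 1.0*s^2 - 0.25*s + 1.61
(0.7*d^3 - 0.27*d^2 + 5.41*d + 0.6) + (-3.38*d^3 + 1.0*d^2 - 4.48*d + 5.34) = -2.68*d^3 + 0.73*d^2 + 0.93*d + 5.94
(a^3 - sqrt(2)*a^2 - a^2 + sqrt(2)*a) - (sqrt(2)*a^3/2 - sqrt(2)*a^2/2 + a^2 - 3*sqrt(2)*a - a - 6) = -sqrt(2)*a^3/2 + a^3 - 2*a^2 - sqrt(2)*a^2/2 + a + 4*sqrt(2)*a + 6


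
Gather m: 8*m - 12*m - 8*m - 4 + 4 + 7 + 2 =9 - 12*m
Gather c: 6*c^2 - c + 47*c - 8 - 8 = 6*c^2 + 46*c - 16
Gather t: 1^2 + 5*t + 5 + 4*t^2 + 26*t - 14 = 4*t^2 + 31*t - 8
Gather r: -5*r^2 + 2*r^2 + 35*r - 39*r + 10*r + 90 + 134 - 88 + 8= -3*r^2 + 6*r + 144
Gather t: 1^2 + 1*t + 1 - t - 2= 0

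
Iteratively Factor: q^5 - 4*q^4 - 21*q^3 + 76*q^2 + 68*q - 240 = (q - 3)*(q^4 - q^3 - 24*q^2 + 4*q + 80) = (q - 3)*(q - 2)*(q^3 + q^2 - 22*q - 40) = (q - 5)*(q - 3)*(q - 2)*(q^2 + 6*q + 8) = (q - 5)*(q - 3)*(q - 2)*(q + 4)*(q + 2)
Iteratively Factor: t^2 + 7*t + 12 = (t + 3)*(t + 4)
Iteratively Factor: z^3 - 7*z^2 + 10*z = (z - 5)*(z^2 - 2*z) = z*(z - 5)*(z - 2)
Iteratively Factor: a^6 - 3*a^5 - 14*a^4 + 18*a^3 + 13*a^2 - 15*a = (a)*(a^5 - 3*a^4 - 14*a^3 + 18*a^2 + 13*a - 15) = a*(a - 1)*(a^4 - 2*a^3 - 16*a^2 + 2*a + 15) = a*(a - 5)*(a - 1)*(a^3 + 3*a^2 - a - 3) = a*(a - 5)*(a - 1)*(a + 1)*(a^2 + 2*a - 3) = a*(a - 5)*(a - 1)*(a + 1)*(a + 3)*(a - 1)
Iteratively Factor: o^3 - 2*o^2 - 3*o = (o + 1)*(o^2 - 3*o) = o*(o + 1)*(o - 3)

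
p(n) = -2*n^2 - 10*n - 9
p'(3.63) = -24.52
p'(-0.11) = -9.56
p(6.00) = -141.00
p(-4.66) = -5.83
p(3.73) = -74.13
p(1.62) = -30.45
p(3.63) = -71.65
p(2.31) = -42.77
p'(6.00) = -34.00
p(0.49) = -14.38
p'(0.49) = -11.96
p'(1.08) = -14.32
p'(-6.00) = 14.00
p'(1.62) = -16.48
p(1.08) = -22.13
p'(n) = -4*n - 10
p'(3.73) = -24.92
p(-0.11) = -7.92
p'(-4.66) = 8.64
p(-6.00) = -21.00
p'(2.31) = -19.24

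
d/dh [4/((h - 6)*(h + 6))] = -8*h/(h^4 - 72*h^2 + 1296)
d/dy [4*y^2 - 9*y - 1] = 8*y - 9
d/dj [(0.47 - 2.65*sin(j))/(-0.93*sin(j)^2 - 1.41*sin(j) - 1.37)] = (-2.4645*sin(j)^2 + 0.8742*sin(j) + 4.2932)*cos(j)/(0.8649*sin(j)^4 + 2.6226*sin(j)^3 + 4.5363*sin(j)^2 + 3.8634*sin(j) + 1.8769)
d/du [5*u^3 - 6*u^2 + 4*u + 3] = 15*u^2 - 12*u + 4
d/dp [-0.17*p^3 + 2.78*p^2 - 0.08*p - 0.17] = -0.51*p^2 + 5.56*p - 0.08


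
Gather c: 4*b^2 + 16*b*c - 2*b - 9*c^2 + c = 4*b^2 - 2*b - 9*c^2 + c*(16*b + 1)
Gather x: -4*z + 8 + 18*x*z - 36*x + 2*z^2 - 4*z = x*(18*z - 36) + 2*z^2 - 8*z + 8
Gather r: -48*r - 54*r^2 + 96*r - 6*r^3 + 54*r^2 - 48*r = -6*r^3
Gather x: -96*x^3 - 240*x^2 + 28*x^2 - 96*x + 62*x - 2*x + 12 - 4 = -96*x^3 - 212*x^2 - 36*x + 8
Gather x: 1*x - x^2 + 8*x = -x^2 + 9*x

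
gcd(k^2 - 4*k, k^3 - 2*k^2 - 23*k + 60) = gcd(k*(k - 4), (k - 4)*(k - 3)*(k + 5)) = k - 4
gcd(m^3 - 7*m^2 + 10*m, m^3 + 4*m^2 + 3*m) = m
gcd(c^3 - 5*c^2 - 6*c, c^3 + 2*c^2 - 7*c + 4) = 1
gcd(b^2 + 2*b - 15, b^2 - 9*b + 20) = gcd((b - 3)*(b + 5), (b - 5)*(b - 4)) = 1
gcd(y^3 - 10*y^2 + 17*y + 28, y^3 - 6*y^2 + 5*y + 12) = y^2 - 3*y - 4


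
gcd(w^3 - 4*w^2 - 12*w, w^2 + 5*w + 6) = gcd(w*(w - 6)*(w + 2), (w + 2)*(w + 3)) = w + 2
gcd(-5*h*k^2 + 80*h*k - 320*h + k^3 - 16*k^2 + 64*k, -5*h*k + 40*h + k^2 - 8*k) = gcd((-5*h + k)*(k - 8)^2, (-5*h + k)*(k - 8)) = 5*h*k - 40*h - k^2 + 8*k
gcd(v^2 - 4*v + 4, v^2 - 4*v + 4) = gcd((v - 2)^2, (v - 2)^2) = v^2 - 4*v + 4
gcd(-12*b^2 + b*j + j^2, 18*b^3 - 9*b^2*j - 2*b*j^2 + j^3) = 3*b - j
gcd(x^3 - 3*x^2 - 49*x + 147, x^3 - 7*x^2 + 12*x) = x - 3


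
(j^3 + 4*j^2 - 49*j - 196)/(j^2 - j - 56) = (j^2 - 3*j - 28)/(j - 8)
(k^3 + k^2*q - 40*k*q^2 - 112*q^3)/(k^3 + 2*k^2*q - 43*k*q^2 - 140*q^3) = (k + 4*q)/(k + 5*q)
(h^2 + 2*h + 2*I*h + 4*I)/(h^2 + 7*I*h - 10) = (h + 2)/(h + 5*I)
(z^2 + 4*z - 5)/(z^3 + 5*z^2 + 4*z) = (z^2 + 4*z - 5)/(z*(z^2 + 5*z + 4))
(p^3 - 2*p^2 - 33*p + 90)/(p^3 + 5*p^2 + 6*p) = (p^3 - 2*p^2 - 33*p + 90)/(p*(p^2 + 5*p + 6))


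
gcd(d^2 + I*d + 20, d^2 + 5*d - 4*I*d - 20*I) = d - 4*I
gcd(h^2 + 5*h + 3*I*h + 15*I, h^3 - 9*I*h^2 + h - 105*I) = h + 3*I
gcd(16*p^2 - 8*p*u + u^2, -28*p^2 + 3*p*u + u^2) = 4*p - u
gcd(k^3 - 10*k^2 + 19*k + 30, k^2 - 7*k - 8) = k + 1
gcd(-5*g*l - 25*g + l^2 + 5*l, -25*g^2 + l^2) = 5*g - l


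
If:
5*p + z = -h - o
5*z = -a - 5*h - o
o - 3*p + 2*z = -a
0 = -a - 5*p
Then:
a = -20*z/31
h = -21*z/31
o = -30*z/31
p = 4*z/31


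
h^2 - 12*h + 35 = (h - 7)*(h - 5)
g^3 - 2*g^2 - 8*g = g*(g - 4)*(g + 2)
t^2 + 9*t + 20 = (t + 4)*(t + 5)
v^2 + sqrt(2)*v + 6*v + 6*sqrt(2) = (v + 6)*(v + sqrt(2))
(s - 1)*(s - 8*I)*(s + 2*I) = s^3 - s^2 - 6*I*s^2 + 16*s + 6*I*s - 16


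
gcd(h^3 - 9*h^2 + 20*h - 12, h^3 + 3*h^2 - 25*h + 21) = h - 1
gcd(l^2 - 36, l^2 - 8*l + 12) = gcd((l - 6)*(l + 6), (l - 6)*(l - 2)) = l - 6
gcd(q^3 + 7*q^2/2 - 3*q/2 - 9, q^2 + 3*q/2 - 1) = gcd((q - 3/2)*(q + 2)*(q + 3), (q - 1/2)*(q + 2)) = q + 2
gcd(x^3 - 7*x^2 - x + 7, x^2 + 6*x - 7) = x - 1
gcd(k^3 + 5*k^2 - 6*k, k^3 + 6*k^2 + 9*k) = k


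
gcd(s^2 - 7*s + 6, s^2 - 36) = s - 6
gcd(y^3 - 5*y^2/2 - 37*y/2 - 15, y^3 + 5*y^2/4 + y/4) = y + 1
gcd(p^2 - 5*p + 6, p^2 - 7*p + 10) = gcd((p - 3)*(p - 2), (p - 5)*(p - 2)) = p - 2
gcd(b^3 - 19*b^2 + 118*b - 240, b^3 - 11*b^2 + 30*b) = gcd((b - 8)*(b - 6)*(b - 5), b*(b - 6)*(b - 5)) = b^2 - 11*b + 30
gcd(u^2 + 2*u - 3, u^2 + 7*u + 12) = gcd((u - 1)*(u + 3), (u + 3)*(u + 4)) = u + 3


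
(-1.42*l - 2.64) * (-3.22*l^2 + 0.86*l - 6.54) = 4.5724*l^3 + 7.2796*l^2 + 7.0164*l + 17.2656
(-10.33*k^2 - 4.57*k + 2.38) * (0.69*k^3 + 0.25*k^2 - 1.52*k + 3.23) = -7.1277*k^5 - 5.7358*k^4 + 16.2013*k^3 - 25.8245*k^2 - 18.3787*k + 7.6874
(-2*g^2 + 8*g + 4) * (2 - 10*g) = 20*g^3 - 84*g^2 - 24*g + 8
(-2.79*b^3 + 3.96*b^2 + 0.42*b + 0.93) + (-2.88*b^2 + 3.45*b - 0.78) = -2.79*b^3 + 1.08*b^2 + 3.87*b + 0.15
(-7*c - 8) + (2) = -7*c - 6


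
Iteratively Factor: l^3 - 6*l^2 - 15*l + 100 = (l - 5)*(l^2 - l - 20) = (l - 5)*(l + 4)*(l - 5)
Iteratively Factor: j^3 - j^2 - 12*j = (j - 4)*(j^2 + 3*j) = (j - 4)*(j + 3)*(j)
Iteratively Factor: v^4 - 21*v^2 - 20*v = (v)*(v^3 - 21*v - 20) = v*(v - 5)*(v^2 + 5*v + 4) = v*(v - 5)*(v + 4)*(v + 1)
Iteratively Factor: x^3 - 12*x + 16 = (x - 2)*(x^2 + 2*x - 8) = (x - 2)^2*(x + 4)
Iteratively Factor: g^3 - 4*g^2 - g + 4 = (g + 1)*(g^2 - 5*g + 4) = (g - 1)*(g + 1)*(g - 4)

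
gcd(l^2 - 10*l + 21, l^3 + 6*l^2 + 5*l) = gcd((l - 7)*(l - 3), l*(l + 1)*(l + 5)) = 1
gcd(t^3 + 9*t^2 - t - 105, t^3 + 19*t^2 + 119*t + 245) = t^2 + 12*t + 35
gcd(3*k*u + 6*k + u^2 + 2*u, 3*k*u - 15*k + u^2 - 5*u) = 3*k + u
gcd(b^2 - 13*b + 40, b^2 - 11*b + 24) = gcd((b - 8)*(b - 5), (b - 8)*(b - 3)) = b - 8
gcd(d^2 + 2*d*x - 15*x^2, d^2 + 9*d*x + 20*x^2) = d + 5*x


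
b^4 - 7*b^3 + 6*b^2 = b^2*(b - 6)*(b - 1)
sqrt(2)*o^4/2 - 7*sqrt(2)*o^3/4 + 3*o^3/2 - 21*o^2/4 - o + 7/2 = (o - 7/2)*(o - sqrt(2)/2)*(o + sqrt(2))*(sqrt(2)*o/2 + 1)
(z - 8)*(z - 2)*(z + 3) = z^3 - 7*z^2 - 14*z + 48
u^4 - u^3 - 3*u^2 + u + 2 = (u - 2)*(u - 1)*(u + 1)^2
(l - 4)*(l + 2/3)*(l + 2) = l^3 - 4*l^2/3 - 28*l/3 - 16/3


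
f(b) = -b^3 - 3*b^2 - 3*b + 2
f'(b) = -3*b^2 - 6*b - 3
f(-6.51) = 170.28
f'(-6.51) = -91.08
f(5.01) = -214.08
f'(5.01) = -108.36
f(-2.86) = 9.43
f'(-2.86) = -10.38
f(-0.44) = 2.82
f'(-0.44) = -0.94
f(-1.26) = 3.02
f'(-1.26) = -0.20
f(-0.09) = 2.25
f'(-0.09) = -2.48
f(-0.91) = 3.00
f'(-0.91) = -0.02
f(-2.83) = 9.13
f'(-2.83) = -10.05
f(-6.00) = 128.00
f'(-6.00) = -75.00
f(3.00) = -61.00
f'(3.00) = -48.00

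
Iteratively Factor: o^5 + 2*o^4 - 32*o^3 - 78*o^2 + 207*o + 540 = (o + 3)*(o^4 - o^3 - 29*o^2 + 9*o + 180) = (o + 3)^2*(o^3 - 4*o^2 - 17*o + 60) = (o - 3)*(o + 3)^2*(o^2 - o - 20) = (o - 5)*(o - 3)*(o + 3)^2*(o + 4)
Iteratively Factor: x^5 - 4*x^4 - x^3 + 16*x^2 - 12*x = (x - 2)*(x^4 - 2*x^3 - 5*x^2 + 6*x) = x*(x - 2)*(x^3 - 2*x^2 - 5*x + 6) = x*(x - 2)*(x + 2)*(x^2 - 4*x + 3) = x*(x - 3)*(x - 2)*(x + 2)*(x - 1)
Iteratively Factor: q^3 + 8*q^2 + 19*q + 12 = (q + 1)*(q^2 + 7*q + 12) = (q + 1)*(q + 3)*(q + 4)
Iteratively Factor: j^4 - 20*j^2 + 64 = (j + 2)*(j^3 - 2*j^2 - 16*j + 32) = (j + 2)*(j + 4)*(j^2 - 6*j + 8) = (j - 2)*(j + 2)*(j + 4)*(j - 4)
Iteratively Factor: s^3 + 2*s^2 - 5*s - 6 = (s + 1)*(s^2 + s - 6) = (s - 2)*(s + 1)*(s + 3)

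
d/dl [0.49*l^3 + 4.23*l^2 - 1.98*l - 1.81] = 1.47*l^2 + 8.46*l - 1.98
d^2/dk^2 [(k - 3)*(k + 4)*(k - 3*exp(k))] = -3*k^2*exp(k) - 15*k*exp(k) + 6*k + 24*exp(k) + 2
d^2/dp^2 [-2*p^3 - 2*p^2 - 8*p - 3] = -12*p - 4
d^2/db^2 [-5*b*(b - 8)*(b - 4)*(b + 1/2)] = -60*b^2 + 345*b - 260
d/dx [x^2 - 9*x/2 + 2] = 2*x - 9/2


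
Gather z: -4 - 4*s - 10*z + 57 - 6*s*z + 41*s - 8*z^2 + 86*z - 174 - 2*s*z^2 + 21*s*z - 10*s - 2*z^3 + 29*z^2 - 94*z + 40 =27*s - 2*z^3 + z^2*(21 - 2*s) + z*(15*s - 18) - 81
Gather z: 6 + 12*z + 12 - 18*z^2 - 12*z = 18 - 18*z^2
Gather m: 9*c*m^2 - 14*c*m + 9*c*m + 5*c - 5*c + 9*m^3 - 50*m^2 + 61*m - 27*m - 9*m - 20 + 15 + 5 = 9*m^3 + m^2*(9*c - 50) + m*(25 - 5*c)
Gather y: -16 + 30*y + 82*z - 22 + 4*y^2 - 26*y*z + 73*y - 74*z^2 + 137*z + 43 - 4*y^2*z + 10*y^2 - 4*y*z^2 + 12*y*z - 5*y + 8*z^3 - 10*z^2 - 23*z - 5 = y^2*(14 - 4*z) + y*(-4*z^2 - 14*z + 98) + 8*z^3 - 84*z^2 + 196*z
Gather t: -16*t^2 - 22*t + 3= -16*t^2 - 22*t + 3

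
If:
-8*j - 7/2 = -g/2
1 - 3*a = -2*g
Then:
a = 32*j/3 + 5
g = 16*j + 7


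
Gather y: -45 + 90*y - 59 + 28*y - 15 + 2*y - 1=120*y - 120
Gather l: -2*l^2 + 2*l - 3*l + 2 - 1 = -2*l^2 - l + 1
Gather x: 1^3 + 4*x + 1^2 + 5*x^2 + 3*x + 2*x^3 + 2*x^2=2*x^3 + 7*x^2 + 7*x + 2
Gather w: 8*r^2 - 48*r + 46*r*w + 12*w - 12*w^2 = 8*r^2 - 48*r - 12*w^2 + w*(46*r + 12)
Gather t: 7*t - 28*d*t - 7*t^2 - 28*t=-7*t^2 + t*(-28*d - 21)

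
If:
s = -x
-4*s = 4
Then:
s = -1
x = 1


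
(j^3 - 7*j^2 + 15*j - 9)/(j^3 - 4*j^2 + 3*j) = (j - 3)/j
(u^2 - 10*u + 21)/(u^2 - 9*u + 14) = (u - 3)/(u - 2)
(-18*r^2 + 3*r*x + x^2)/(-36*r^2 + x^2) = (-3*r + x)/(-6*r + x)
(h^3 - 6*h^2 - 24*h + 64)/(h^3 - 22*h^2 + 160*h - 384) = (h^2 + 2*h - 8)/(h^2 - 14*h + 48)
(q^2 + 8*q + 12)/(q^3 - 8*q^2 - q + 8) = (q^2 + 8*q + 12)/(q^3 - 8*q^2 - q + 8)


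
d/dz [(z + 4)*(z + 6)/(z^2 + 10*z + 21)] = 6*(-z - 5)/(z^4 + 20*z^3 + 142*z^2 + 420*z + 441)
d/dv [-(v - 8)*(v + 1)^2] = 3*(5 - v)*(v + 1)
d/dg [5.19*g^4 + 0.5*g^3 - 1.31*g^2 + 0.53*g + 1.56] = 20.76*g^3 + 1.5*g^2 - 2.62*g + 0.53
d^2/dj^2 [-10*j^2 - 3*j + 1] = -20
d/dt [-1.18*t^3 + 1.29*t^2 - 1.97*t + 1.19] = -3.54*t^2 + 2.58*t - 1.97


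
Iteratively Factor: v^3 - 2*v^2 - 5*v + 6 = (v - 3)*(v^2 + v - 2) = (v - 3)*(v - 1)*(v + 2)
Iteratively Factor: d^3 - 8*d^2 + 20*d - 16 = (d - 2)*(d^2 - 6*d + 8) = (d - 2)^2*(d - 4)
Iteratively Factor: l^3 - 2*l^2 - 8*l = (l)*(l^2 - 2*l - 8) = l*(l + 2)*(l - 4)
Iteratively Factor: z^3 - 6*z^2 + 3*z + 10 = (z - 2)*(z^2 - 4*z - 5) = (z - 2)*(z + 1)*(z - 5)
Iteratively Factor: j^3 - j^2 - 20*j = (j)*(j^2 - j - 20) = j*(j + 4)*(j - 5)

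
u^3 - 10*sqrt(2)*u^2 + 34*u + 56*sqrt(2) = (u - 7*sqrt(2))*(u - 4*sqrt(2))*(u + sqrt(2))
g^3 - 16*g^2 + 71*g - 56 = (g - 8)*(g - 7)*(g - 1)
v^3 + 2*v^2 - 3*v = v*(v - 1)*(v + 3)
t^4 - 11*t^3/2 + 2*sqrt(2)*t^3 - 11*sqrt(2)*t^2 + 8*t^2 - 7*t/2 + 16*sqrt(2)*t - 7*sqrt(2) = (t - 7/2)*(t - 1)^2*(t + 2*sqrt(2))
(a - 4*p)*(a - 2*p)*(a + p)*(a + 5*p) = a^4 - 23*a^2*p^2 + 18*a*p^3 + 40*p^4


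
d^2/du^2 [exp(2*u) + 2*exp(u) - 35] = (4*exp(u) + 2)*exp(u)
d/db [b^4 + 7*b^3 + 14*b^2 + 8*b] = 4*b^3 + 21*b^2 + 28*b + 8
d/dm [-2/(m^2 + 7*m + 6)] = 2*(2*m + 7)/(m^2 + 7*m + 6)^2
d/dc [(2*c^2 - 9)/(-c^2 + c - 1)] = (2*c^2 - 22*c + 9)/(c^4 - 2*c^3 + 3*c^2 - 2*c + 1)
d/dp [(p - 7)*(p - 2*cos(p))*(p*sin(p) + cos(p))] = p*(p - 7)*(p - 2*cos(p))*cos(p) + (p - 7)*(p*sin(p) + cos(p))*(2*sin(p) + 1) + (p - 2*cos(p))*(p*sin(p) + cos(p))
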